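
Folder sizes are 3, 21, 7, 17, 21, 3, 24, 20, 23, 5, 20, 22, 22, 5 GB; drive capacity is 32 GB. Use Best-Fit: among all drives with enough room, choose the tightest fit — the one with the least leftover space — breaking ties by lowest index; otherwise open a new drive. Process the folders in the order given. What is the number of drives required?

3 GB → drive 1 (remaining 29 GB)
21 GB → drive 1 (remaining 8 GB)
7 GB → drive 1 (remaining 1 GB)
17 GB → drive 2 (remaining 15 GB)
21 GB → drive 3 (remaining 11 GB)
3 GB → drive 3 (remaining 8 GB)
24 GB → drive 4 (remaining 8 GB)
20 GB → drive 5 (remaining 12 GB)
23 GB → drive 6 (remaining 9 GB)
5 GB → drive 3 (remaining 3 GB)
20 GB → drive 7 (remaining 12 GB)
22 GB → drive 8 (remaining 10 GB)
22 GB → drive 9 (remaining 10 GB)
5 GB → drive 4 (remaining 3 GB)
Final drives: [3,21,7] [17] [21,3,5] [24,5] [20] [23] [20] [22] [22].

9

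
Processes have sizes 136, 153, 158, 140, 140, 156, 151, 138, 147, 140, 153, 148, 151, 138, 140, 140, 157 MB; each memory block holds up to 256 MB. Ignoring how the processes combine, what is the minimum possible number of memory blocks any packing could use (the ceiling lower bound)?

10

Total size = 136 + 153 + 158 + 140 + 140 + 156 + 151 + 138 + 147 + 140 + 153 + 148 + 151 + 138 + 140 + 140 + 157 = 2486 MB.
⌈2486 / 256⌉ = 10.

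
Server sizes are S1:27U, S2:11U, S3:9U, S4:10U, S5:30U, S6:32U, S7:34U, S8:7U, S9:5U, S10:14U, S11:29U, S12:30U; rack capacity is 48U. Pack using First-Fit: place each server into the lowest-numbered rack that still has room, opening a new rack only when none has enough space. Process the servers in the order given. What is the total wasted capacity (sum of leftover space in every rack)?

Put S1 (27U) in rack 1; 21U remain.
Put S2 (11U) in rack 1; 10U remain.
Put S3 (9U) in rack 1; 1U remain.
Put S4 (10U) in rack 2; 38U remain.
Put S5 (30U) in rack 2; 8U remain.
Put S6 (32U) in rack 3; 16U remain.
Put S7 (34U) in rack 4; 14U remain.
Put S8 (7U) in rack 2; 1U remain.
Put S9 (5U) in rack 3; 11U remain.
Put S10 (14U) in rack 4; 0U remain.
Put S11 (29U) in rack 5; 19U remain.
Put S12 (30U) in rack 6; 18U remain.
6 racks × 48U = 288U; used 238U; unused 50U.

50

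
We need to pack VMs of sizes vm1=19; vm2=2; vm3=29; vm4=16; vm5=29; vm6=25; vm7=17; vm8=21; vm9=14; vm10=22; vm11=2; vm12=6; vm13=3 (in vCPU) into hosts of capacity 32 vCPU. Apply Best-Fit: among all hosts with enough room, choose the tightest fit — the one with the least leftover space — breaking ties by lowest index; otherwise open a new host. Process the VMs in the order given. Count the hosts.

8

host 1: place vm1 (19 vCPU), 13 vCPU left
host 1: place vm2 (2 vCPU), 11 vCPU left
host 2: place vm3 (29 vCPU), 3 vCPU left
host 3: place vm4 (16 vCPU), 16 vCPU left
host 4: place vm5 (29 vCPU), 3 vCPU left
host 5: place vm6 (25 vCPU), 7 vCPU left
host 6: place vm7 (17 vCPU), 15 vCPU left
host 7: place vm8 (21 vCPU), 11 vCPU left
host 6: place vm9 (14 vCPU), 1 vCPU left
host 8: place vm10 (22 vCPU), 10 vCPU left
host 2: place vm11 (2 vCPU), 1 vCPU left
host 5: place vm12 (6 vCPU), 1 vCPU left
host 4: place vm13 (3 vCPU), 0 vCPU left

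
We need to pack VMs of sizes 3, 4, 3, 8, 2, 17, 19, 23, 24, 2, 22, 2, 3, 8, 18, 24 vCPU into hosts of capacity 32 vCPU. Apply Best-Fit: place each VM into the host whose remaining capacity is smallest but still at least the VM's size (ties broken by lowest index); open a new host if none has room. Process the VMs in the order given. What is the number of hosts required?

3 vCPU → host 1 (remaining 29 vCPU)
4 vCPU → host 1 (remaining 25 vCPU)
3 vCPU → host 1 (remaining 22 vCPU)
8 vCPU → host 1 (remaining 14 vCPU)
2 vCPU → host 1 (remaining 12 vCPU)
17 vCPU → host 2 (remaining 15 vCPU)
19 vCPU → host 3 (remaining 13 vCPU)
23 vCPU → host 4 (remaining 9 vCPU)
24 vCPU → host 5 (remaining 8 vCPU)
2 vCPU → host 5 (remaining 6 vCPU)
22 vCPU → host 6 (remaining 10 vCPU)
2 vCPU → host 5 (remaining 4 vCPU)
3 vCPU → host 5 (remaining 1 vCPU)
8 vCPU → host 4 (remaining 1 vCPU)
18 vCPU → host 7 (remaining 14 vCPU)
24 vCPU → host 8 (remaining 8 vCPU)

8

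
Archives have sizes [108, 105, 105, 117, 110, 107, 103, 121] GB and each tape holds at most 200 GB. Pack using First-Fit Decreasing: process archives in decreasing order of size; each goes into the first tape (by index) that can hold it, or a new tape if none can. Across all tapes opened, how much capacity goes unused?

724

Sorted descending: 121, 117, 110, 108, 107, 105, 105, 103.
tape 1: place 121 GB, 79 GB left
tape 2: place 117 GB, 83 GB left
tape 3: place 110 GB, 90 GB left
tape 4: place 108 GB, 92 GB left
tape 5: place 107 GB, 93 GB left
tape 6: place 105 GB, 95 GB left
tape 7: place 105 GB, 95 GB left
tape 8: place 103 GB, 97 GB left
8 tapes × 200 GB = 1600 GB; used 876 GB; unused 724 GB.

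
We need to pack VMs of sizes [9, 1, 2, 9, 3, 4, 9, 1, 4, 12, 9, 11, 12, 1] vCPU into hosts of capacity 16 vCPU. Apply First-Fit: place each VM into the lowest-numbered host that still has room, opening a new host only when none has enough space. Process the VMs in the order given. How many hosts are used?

Put 9 vCPU in host 1; 7 vCPU remain.
Put 1 vCPU in host 1; 6 vCPU remain.
Put 2 vCPU in host 1; 4 vCPU remain.
Put 9 vCPU in host 2; 7 vCPU remain.
Put 3 vCPU in host 1; 1 vCPU remain.
Put 4 vCPU in host 2; 3 vCPU remain.
Put 9 vCPU in host 3; 7 vCPU remain.
Put 1 vCPU in host 1; 0 vCPU remain.
Put 4 vCPU in host 3; 3 vCPU remain.
Put 12 vCPU in host 4; 4 vCPU remain.
Put 9 vCPU in host 5; 7 vCPU remain.
Put 11 vCPU in host 6; 5 vCPU remain.
Put 12 vCPU in host 7; 4 vCPU remain.
Put 1 vCPU in host 2; 2 vCPU remain.
Final hosts: [9,1,2,3,1] [9,4,1] [9,4] [12] [9] [11] [12].

7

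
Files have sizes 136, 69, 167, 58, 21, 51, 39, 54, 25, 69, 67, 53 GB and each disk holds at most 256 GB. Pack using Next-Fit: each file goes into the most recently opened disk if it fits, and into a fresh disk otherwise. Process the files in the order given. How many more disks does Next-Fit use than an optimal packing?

Next-Fit: [136,69] [167,58,21] [51,39,54,25,69] [67,53] → 4 disks.
Total size 809 GB; any packing needs at least ⌈809/256⌉ = 4 disks.
So 4 is already optimal.

0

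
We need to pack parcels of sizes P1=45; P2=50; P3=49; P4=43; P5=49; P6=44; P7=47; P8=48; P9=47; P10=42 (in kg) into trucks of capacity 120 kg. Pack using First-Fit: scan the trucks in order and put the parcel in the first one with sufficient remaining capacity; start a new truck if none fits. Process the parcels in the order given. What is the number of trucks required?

truck 1: place P1 (45 kg), 75 kg left
truck 1: place P2 (50 kg), 25 kg left
truck 2: place P3 (49 kg), 71 kg left
truck 2: place P4 (43 kg), 28 kg left
truck 3: place P5 (49 kg), 71 kg left
truck 3: place P6 (44 kg), 27 kg left
truck 4: place P7 (47 kg), 73 kg left
truck 4: place P8 (48 kg), 25 kg left
truck 5: place P9 (47 kg), 73 kg left
truck 5: place P10 (42 kg), 31 kg left
Final trucks: [45,50] [49,43] [49,44] [47,48] [47,42].

5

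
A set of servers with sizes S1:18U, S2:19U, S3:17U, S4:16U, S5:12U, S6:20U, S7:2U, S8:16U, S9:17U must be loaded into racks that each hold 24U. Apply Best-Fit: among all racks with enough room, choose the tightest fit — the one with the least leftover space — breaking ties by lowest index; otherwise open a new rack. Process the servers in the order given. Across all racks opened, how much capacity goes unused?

55

rack 1: place S1 (18U), 6U left
rack 2: place S2 (19U), 5U left
rack 3: place S3 (17U), 7U left
rack 4: place S4 (16U), 8U left
rack 5: place S5 (12U), 12U left
rack 6: place S6 (20U), 4U left
rack 6: place S7 (2U), 2U left
rack 7: place S8 (16U), 8U left
rack 8: place S9 (17U), 7U left
8 racks × 24U = 192U; used 137U; unused 55U.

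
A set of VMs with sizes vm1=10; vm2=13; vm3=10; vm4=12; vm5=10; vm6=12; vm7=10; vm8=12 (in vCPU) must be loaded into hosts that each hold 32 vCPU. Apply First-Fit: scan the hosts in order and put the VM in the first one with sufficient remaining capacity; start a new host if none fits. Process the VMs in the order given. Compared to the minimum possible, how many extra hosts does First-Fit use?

1

First-Fit: [10,13] [10,12,10] [12,10] [12] → 4 hosts.
Total size 89 vCPU; any packing needs at least ⌈89/32⌉ = 3 hosts.
An optimal packing achieves that bound: [13,12] [12,10,10] [12,10,10] → 3 hosts.
Excess: 4 − 3 = 1.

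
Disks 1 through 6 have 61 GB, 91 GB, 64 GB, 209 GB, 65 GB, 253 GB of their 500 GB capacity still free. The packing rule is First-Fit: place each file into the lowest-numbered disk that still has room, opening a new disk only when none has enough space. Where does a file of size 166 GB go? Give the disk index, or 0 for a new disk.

4

Disks with room: disk 4 (209 GB), disk 6 (253 GB).
The first with room is disk 4.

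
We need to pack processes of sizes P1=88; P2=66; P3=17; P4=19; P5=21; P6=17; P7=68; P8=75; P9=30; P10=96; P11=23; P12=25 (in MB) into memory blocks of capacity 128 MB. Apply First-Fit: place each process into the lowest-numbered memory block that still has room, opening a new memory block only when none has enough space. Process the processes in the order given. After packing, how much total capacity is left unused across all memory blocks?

memory block 1: place P1 (88 MB), 40 MB left
memory block 2: place P2 (66 MB), 62 MB left
memory block 1: place P3 (17 MB), 23 MB left
memory block 1: place P4 (19 MB), 4 MB left
memory block 2: place P5 (21 MB), 41 MB left
memory block 2: place P6 (17 MB), 24 MB left
memory block 3: place P7 (68 MB), 60 MB left
memory block 4: place P8 (75 MB), 53 MB left
memory block 3: place P9 (30 MB), 30 MB left
memory block 5: place P10 (96 MB), 32 MB left
memory block 2: place P11 (23 MB), 1 MB left
memory block 3: place P12 (25 MB), 5 MB left
5 memory blocks × 128 MB = 640 MB; used 545 MB; unused 95 MB.

95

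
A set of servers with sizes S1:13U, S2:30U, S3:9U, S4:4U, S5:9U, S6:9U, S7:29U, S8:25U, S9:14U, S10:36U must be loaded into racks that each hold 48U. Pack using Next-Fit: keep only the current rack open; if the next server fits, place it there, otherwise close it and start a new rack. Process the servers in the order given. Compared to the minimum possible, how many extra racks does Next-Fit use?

1

Next-Fit: [13,30] [9,4,9,9] [29] [25,14] [36] → 5 racks.
Total size 178U; any packing needs at least ⌈178/48⌉ = 4 racks.
An optimal packing achieves that bound: [36,9] [30,14,4] [29,13] [25,9,9] → 4 racks.
Excess: 5 − 4 = 1.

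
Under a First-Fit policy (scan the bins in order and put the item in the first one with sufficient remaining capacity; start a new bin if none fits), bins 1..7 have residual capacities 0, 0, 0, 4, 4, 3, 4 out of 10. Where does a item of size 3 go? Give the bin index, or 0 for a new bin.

4

Bins with room: bin 4 (4), bin 5 (4), bin 6 (3), bin 7 (4).
The first with room is bin 4.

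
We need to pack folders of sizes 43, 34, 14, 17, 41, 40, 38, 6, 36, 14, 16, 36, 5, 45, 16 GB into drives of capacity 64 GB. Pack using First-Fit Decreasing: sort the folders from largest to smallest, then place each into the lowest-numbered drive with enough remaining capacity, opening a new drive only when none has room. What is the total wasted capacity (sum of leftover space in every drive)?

Sorted descending: 45, 43, 41, 40, 38, 36, 36, 34, 17, 16, 16, 14, 14, 6, 5.
drive 1: place 45 GB, 19 GB left
drive 2: place 43 GB, 21 GB left
drive 3: place 41 GB, 23 GB left
drive 4: place 40 GB, 24 GB left
drive 5: place 38 GB, 26 GB left
drive 6: place 36 GB, 28 GB left
drive 7: place 36 GB, 28 GB left
drive 8: place 34 GB, 30 GB left
drive 1: place 17 GB, 2 GB left
drive 2: place 16 GB, 5 GB left
drive 3: place 16 GB, 7 GB left
drive 4: place 14 GB, 10 GB left
drive 5: place 14 GB, 12 GB left
drive 3: place 6 GB, 1 GB left
drive 2: place 5 GB, 0 GB left
8 drives × 64 GB = 512 GB; used 401 GB; unused 111 GB.

111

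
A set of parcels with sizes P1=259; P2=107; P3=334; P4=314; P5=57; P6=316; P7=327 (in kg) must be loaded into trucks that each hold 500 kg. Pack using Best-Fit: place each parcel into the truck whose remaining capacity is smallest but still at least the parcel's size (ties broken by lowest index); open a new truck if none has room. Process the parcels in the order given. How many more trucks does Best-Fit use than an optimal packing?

0

Best-Fit: [259,107,57] [334] [314] [316] [327] → 5 trucks.
5 parcels exceed 250 kg (half the capacity), and no two of those can share a truck, so at least 5 trucks are needed.
So 5 is already optimal.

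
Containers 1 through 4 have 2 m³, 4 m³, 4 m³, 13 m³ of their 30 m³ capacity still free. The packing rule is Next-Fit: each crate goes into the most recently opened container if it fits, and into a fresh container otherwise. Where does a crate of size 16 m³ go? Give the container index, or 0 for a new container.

0

Next-Fit only looks at container 4, which has 13 m³ free.
16 m³ does not fit, so a new container is opened.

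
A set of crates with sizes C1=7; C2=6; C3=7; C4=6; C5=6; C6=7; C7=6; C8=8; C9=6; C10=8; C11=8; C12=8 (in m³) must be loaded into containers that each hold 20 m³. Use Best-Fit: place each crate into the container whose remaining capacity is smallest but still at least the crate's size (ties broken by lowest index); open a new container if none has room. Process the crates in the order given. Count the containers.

5

container 1: place C1 (7 m³), 13 m³ left
container 1: place C2 (6 m³), 7 m³ left
container 1: place C3 (7 m³), 0 m³ left
container 2: place C4 (6 m³), 14 m³ left
container 2: place C5 (6 m³), 8 m³ left
container 2: place C6 (7 m³), 1 m³ left
container 3: place C7 (6 m³), 14 m³ left
container 3: place C8 (8 m³), 6 m³ left
container 3: place C9 (6 m³), 0 m³ left
container 4: place C10 (8 m³), 12 m³ left
container 4: place C11 (8 m³), 4 m³ left
container 5: place C12 (8 m³), 12 m³ left
Final containers: [7,6,7] [6,6,7] [6,8,6] [8,8] [8].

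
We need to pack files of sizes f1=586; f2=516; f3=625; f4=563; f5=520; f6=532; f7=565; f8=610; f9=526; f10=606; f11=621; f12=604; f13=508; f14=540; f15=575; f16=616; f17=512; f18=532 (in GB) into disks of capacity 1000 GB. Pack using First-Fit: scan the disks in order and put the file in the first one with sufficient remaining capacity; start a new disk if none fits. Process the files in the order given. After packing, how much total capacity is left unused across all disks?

7843

f1 (586 GB) → disk 1 (remaining 414 GB)
f2 (516 GB) → disk 2 (remaining 484 GB)
f3 (625 GB) → disk 3 (remaining 375 GB)
f4 (563 GB) → disk 4 (remaining 437 GB)
f5 (520 GB) → disk 5 (remaining 480 GB)
f6 (532 GB) → disk 6 (remaining 468 GB)
f7 (565 GB) → disk 7 (remaining 435 GB)
f8 (610 GB) → disk 8 (remaining 390 GB)
f9 (526 GB) → disk 9 (remaining 474 GB)
f10 (606 GB) → disk 10 (remaining 394 GB)
f11 (621 GB) → disk 11 (remaining 379 GB)
f12 (604 GB) → disk 12 (remaining 396 GB)
f13 (508 GB) → disk 13 (remaining 492 GB)
f14 (540 GB) → disk 14 (remaining 460 GB)
f15 (575 GB) → disk 15 (remaining 425 GB)
f16 (616 GB) → disk 16 (remaining 384 GB)
f17 (512 GB) → disk 17 (remaining 488 GB)
f18 (532 GB) → disk 18 (remaining 468 GB)
18 disks × 1000 GB = 18000 GB; used 10157 GB; unused 7843 GB.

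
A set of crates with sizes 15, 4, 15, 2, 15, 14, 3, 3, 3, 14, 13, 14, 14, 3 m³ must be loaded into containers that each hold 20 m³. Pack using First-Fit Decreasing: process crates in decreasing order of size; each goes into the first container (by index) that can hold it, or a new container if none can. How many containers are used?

8

Sorted descending: 15, 15, 15, 14, 14, 14, 14, 13, 4, 3, 3, 3, 3, 2.
container 1: place 15 m³, 5 m³ left
container 2: place 15 m³, 5 m³ left
container 3: place 15 m³, 5 m³ left
container 4: place 14 m³, 6 m³ left
container 5: place 14 m³, 6 m³ left
container 6: place 14 m³, 6 m³ left
container 7: place 14 m³, 6 m³ left
container 8: place 13 m³, 7 m³ left
container 1: place 4 m³, 1 m³ left
container 2: place 3 m³, 2 m³ left
container 3: place 3 m³, 2 m³ left
container 4: place 3 m³, 3 m³ left
container 4: place 3 m³, 0 m³ left
container 2: place 2 m³, 0 m³ left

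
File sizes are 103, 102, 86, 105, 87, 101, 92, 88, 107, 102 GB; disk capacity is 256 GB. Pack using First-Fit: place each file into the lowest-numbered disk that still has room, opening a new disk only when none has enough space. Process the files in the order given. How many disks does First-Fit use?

5 disks

103 GB → disk 1 (remaining 153 GB)
102 GB → disk 1 (remaining 51 GB)
86 GB → disk 2 (remaining 170 GB)
105 GB → disk 2 (remaining 65 GB)
87 GB → disk 3 (remaining 169 GB)
101 GB → disk 3 (remaining 68 GB)
92 GB → disk 4 (remaining 164 GB)
88 GB → disk 4 (remaining 76 GB)
107 GB → disk 5 (remaining 149 GB)
102 GB → disk 5 (remaining 47 GB)
Final disks: [103,102] [86,105] [87,101] [92,88] [107,102].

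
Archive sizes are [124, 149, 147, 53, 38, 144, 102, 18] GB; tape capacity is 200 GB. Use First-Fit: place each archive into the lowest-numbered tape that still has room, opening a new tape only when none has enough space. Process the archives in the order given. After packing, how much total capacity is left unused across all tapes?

225

tape 1: place 124 GB, 76 GB left
tape 2: place 149 GB, 51 GB left
tape 3: place 147 GB, 53 GB left
tape 1: place 53 GB, 23 GB left
tape 2: place 38 GB, 13 GB left
tape 4: place 144 GB, 56 GB left
tape 5: place 102 GB, 98 GB left
tape 1: place 18 GB, 5 GB left
5 tapes × 200 GB = 1000 GB; used 775 GB; unused 225 GB.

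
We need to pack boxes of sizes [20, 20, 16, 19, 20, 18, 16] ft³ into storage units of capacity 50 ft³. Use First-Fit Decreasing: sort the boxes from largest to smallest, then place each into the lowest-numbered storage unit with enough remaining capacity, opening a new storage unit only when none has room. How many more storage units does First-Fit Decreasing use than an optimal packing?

0

First-Fit Decreasing: [20,20] [20,19] [18,16,16] → 3 storage units.
Total size 129 ft³; any packing needs at least ⌈129/50⌉ = 3 storage units.
So 3 is already optimal.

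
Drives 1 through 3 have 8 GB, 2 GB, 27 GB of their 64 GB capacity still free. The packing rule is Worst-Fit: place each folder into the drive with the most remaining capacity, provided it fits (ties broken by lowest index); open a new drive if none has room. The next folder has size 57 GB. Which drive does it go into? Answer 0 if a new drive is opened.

No drive has ≥ 57 GB free, so a new drive is opened.

0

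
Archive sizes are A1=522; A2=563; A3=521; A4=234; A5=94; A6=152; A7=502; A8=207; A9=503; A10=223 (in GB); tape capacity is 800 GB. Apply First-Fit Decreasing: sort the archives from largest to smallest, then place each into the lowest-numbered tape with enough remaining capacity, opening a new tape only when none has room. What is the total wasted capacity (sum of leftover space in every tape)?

Sorted descending: 563, 522, 521, 503, 502, 234, 223, 207, 152, 94.
563 GB → tape 1 (remaining 237 GB)
522 GB → tape 2 (remaining 278 GB)
521 GB → tape 3 (remaining 279 GB)
503 GB → tape 4 (remaining 297 GB)
502 GB → tape 5 (remaining 298 GB)
234 GB → tape 1 (remaining 3 GB)
223 GB → tape 2 (remaining 55 GB)
207 GB → tape 3 (remaining 72 GB)
152 GB → tape 4 (remaining 145 GB)
94 GB → tape 4 (remaining 51 GB)
5 tapes × 800 GB = 4000 GB; used 3521 GB; unused 479 GB.

479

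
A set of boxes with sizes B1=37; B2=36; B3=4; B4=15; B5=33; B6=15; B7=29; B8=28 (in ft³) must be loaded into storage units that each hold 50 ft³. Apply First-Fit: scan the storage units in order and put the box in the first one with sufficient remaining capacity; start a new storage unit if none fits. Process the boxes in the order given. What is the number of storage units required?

5

Put B1 (37 ft³) in storage unit 1; 13 ft³ remain.
Put B2 (36 ft³) in storage unit 2; 14 ft³ remain.
Put B3 (4 ft³) in storage unit 1; 9 ft³ remain.
Put B4 (15 ft³) in storage unit 3; 35 ft³ remain.
Put B5 (33 ft³) in storage unit 3; 2 ft³ remain.
Put B6 (15 ft³) in storage unit 4; 35 ft³ remain.
Put B7 (29 ft³) in storage unit 4; 6 ft³ remain.
Put B8 (28 ft³) in storage unit 5; 22 ft³ remain.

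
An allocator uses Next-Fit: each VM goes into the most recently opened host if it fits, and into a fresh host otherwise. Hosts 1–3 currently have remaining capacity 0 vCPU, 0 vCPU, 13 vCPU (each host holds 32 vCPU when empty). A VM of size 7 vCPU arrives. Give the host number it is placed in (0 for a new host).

3

Next-Fit only looks at host 3, which has 13 vCPU free.
7 vCPU fits there.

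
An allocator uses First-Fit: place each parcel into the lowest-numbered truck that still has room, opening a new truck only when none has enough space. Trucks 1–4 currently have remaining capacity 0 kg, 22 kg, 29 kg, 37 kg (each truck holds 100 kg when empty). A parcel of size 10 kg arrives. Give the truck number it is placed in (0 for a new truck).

Trucks with room: truck 2 (22 kg), truck 3 (29 kg), truck 4 (37 kg).
The first with room is truck 2.

2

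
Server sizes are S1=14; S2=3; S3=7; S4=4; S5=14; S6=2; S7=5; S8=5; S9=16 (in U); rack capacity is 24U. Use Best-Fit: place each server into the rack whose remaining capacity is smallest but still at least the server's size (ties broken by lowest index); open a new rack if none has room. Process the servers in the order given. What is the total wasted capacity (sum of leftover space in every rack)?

26

rack 1: place S1 (14U), 10U left
rack 1: place S2 (3U), 7U left
rack 1: place S3 (7U), 0U left
rack 2: place S4 (4U), 20U left
rack 2: place S5 (14U), 6U left
rack 2: place S6 (2U), 4U left
rack 3: place S7 (5U), 19U left
rack 3: place S8 (5U), 14U left
rack 4: place S9 (16U), 8U left
4 racks × 24U = 96U; used 70U; unused 26U.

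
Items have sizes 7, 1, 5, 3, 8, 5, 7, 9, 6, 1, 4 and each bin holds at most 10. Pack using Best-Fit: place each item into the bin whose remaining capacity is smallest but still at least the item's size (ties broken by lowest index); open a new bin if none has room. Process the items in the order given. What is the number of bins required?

7 → bin 1 (remaining 3)
1 → bin 1 (remaining 2)
5 → bin 2 (remaining 5)
3 → bin 2 (remaining 2)
8 → bin 3 (remaining 2)
5 → bin 4 (remaining 5)
7 → bin 5 (remaining 3)
9 → bin 6 (remaining 1)
6 → bin 7 (remaining 4)
1 → bin 6 (remaining 0)
4 → bin 7 (remaining 0)

7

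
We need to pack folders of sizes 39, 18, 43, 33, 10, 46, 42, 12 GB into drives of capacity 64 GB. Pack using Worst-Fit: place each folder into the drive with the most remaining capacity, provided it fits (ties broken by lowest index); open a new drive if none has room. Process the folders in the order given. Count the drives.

Put 39 GB in drive 1; 25 GB remain.
Put 18 GB in drive 1; 7 GB remain.
Put 43 GB in drive 2; 21 GB remain.
Put 33 GB in drive 3; 31 GB remain.
Put 10 GB in drive 3; 21 GB remain.
Put 46 GB in drive 4; 18 GB remain.
Put 42 GB in drive 5; 22 GB remain.
Put 12 GB in drive 5; 10 GB remain.
Final drives: [39,18] [43] [33,10] [46] [42,12].

5 drives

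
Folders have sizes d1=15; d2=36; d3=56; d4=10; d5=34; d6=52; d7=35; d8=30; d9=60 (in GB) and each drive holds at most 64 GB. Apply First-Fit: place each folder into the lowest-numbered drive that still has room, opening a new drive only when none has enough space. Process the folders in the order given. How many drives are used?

d1 (15 GB) → drive 1 (remaining 49 GB)
d2 (36 GB) → drive 1 (remaining 13 GB)
d3 (56 GB) → drive 2 (remaining 8 GB)
d4 (10 GB) → drive 1 (remaining 3 GB)
d5 (34 GB) → drive 3 (remaining 30 GB)
d6 (52 GB) → drive 4 (remaining 12 GB)
d7 (35 GB) → drive 5 (remaining 29 GB)
d8 (30 GB) → drive 3 (remaining 0 GB)
d9 (60 GB) → drive 6 (remaining 4 GB)
Final drives: [15,36,10] [56] [34,30] [52] [35] [60].

6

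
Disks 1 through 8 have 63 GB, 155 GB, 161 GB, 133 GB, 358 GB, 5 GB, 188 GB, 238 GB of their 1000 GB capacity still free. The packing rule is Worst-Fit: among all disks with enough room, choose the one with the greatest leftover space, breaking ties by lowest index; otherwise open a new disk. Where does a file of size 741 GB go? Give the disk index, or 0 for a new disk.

No disk has ≥ 741 GB free, so a new disk is opened.

0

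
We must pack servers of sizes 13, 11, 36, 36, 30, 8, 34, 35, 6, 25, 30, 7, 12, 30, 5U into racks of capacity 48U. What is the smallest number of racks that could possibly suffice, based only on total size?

7 racks

Total size = 13 + 11 + 36 + 36 + 30 + 8 + 34 + 35 + 6 + 25 + 30 + 7 + 12 + 30 + 5 = 318U.
⌈318 / 48⌉ = 7.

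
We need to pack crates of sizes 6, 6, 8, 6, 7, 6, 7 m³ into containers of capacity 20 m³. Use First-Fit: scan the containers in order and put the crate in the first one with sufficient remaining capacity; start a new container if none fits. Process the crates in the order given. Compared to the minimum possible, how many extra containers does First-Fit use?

0

First-Fit: [6,6,8] [6,7,6] [7] → 3 containers.
Total size 46 m³; any packing needs at least ⌈46/20⌉ = 3 containers.
So 3 is already optimal.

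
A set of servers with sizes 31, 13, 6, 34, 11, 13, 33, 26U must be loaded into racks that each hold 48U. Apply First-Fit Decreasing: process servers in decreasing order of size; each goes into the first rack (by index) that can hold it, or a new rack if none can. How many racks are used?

4 racks

Sorted descending: 34, 33, 31, 26, 13, 13, 11, 6.
Put 34U in rack 1; 14U remain.
Put 33U in rack 2; 15U remain.
Put 31U in rack 3; 17U remain.
Put 26U in rack 4; 22U remain.
Put 13U in rack 1; 1U remain.
Put 13U in rack 2; 2U remain.
Put 11U in rack 3; 6U remain.
Put 6U in rack 3; 0U remain.
Final racks: [34,13] [33,13] [31,11,6] [26].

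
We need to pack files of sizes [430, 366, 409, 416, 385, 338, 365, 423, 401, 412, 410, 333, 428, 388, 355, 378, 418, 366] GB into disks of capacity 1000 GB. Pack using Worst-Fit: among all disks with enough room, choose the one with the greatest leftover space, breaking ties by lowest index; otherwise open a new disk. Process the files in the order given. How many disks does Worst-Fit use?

9 disks

disk 1: place 430 GB, 570 GB left
disk 1: place 366 GB, 204 GB left
disk 2: place 409 GB, 591 GB left
disk 2: place 416 GB, 175 GB left
disk 3: place 385 GB, 615 GB left
disk 3: place 338 GB, 277 GB left
disk 4: place 365 GB, 635 GB left
disk 4: place 423 GB, 212 GB left
disk 5: place 401 GB, 599 GB left
disk 5: place 412 GB, 187 GB left
disk 6: place 410 GB, 590 GB left
disk 6: place 333 GB, 257 GB left
disk 7: place 428 GB, 572 GB left
disk 7: place 388 GB, 184 GB left
disk 8: place 355 GB, 645 GB left
disk 8: place 378 GB, 267 GB left
disk 9: place 418 GB, 582 GB left
disk 9: place 366 GB, 216 GB left
Final disks: [430,366] [409,416] [385,338] [365,423] [401,412] [410,333] [428,388] [355,378] [418,366].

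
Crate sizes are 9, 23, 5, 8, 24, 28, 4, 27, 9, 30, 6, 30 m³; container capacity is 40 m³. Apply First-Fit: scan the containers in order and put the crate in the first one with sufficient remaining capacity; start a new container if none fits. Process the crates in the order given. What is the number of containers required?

6 containers

container 1: place 9 m³, 31 m³ left
container 1: place 23 m³, 8 m³ left
container 1: place 5 m³, 3 m³ left
container 2: place 8 m³, 32 m³ left
container 2: place 24 m³, 8 m³ left
container 3: place 28 m³, 12 m³ left
container 2: place 4 m³, 4 m³ left
container 4: place 27 m³, 13 m³ left
container 3: place 9 m³, 3 m³ left
container 5: place 30 m³, 10 m³ left
container 4: place 6 m³, 7 m³ left
container 6: place 30 m³, 10 m³ left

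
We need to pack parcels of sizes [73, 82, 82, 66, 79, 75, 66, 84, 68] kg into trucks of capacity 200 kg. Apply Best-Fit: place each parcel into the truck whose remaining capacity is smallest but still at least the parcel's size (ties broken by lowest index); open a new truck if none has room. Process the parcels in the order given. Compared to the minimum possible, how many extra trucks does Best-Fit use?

Best-Fit: [73,82] [82,66] [79,75] [66,84] [68] → 5 trucks.
Total size 675 kg; any packing needs at least ⌈675/200⌉ = 4 trucks.
An optimal packing achieves that bound: [84,82] [82,79] [75,73] [68,66,66] → 4 trucks.
Excess: 5 − 4 = 1.

1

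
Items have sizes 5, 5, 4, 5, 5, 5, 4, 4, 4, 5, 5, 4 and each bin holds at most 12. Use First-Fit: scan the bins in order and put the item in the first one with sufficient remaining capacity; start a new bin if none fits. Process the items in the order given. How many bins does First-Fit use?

6

bin 1: place 5, 7 left
bin 1: place 5, 2 left
bin 2: place 4, 8 left
bin 2: place 5, 3 left
bin 3: place 5, 7 left
bin 3: place 5, 2 left
bin 4: place 4, 8 left
bin 4: place 4, 4 left
bin 4: place 4, 0 left
bin 5: place 5, 7 left
bin 5: place 5, 2 left
bin 6: place 4, 8 left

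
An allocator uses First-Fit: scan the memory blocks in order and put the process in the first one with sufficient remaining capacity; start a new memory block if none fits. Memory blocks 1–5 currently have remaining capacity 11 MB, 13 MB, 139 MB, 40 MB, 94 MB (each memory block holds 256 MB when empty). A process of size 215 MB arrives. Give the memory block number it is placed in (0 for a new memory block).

No memory block has ≥ 215 MB free, so a new memory block is opened.

0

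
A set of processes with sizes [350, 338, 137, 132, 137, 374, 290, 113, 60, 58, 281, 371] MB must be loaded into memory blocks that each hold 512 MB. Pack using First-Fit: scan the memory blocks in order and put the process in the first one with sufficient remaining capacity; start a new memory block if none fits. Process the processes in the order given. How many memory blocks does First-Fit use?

350 MB → memory block 1 (remaining 162 MB)
338 MB → memory block 2 (remaining 174 MB)
137 MB → memory block 1 (remaining 25 MB)
132 MB → memory block 2 (remaining 42 MB)
137 MB → memory block 3 (remaining 375 MB)
374 MB → memory block 3 (remaining 1 MB)
290 MB → memory block 4 (remaining 222 MB)
113 MB → memory block 4 (remaining 109 MB)
60 MB → memory block 4 (remaining 49 MB)
58 MB → memory block 5 (remaining 454 MB)
281 MB → memory block 5 (remaining 173 MB)
371 MB → memory block 6 (remaining 141 MB)
Final memory blocks: [350,137] [338,132] [137,374] [290,113,60] [58,281] [371].

6 memory blocks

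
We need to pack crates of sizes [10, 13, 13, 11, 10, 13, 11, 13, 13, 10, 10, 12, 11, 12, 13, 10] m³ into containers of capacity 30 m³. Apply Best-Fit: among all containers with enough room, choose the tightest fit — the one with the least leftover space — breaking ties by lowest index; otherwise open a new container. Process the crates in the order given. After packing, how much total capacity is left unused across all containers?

container 1: place 10 m³, 20 m³ left
container 1: place 13 m³, 7 m³ left
container 2: place 13 m³, 17 m³ left
container 2: place 11 m³, 6 m³ left
container 3: place 10 m³, 20 m³ left
container 3: place 13 m³, 7 m³ left
container 4: place 11 m³, 19 m³ left
container 4: place 13 m³, 6 m³ left
container 5: place 13 m³, 17 m³ left
container 5: place 10 m³, 7 m³ left
container 6: place 10 m³, 20 m³ left
container 6: place 12 m³, 8 m³ left
container 7: place 11 m³, 19 m³ left
container 7: place 12 m³, 7 m³ left
container 8: place 13 m³, 17 m³ left
container 8: place 10 m³, 7 m³ left
8 containers × 30 m³ = 240 m³; used 185 m³; unused 55 m³.

55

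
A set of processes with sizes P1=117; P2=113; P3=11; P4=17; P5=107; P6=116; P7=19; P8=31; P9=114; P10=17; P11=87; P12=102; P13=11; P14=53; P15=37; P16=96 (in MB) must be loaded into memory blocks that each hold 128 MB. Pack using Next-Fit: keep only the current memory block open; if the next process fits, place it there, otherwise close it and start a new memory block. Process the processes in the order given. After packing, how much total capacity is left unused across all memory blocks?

232

memory block 1: place P1 (117 MB), 11 MB left
memory block 2: place P2 (113 MB), 15 MB left
memory block 2: place P3 (11 MB), 4 MB left
memory block 3: place P4 (17 MB), 111 MB left
memory block 3: place P5 (107 MB), 4 MB left
memory block 4: place P6 (116 MB), 12 MB left
memory block 5: place P7 (19 MB), 109 MB left
memory block 5: place P8 (31 MB), 78 MB left
memory block 6: place P9 (114 MB), 14 MB left
memory block 7: place P10 (17 MB), 111 MB left
memory block 7: place P11 (87 MB), 24 MB left
memory block 8: place P12 (102 MB), 26 MB left
memory block 8: place P13 (11 MB), 15 MB left
memory block 9: place P14 (53 MB), 75 MB left
memory block 9: place P15 (37 MB), 38 MB left
memory block 10: place P16 (96 MB), 32 MB left
10 memory blocks × 128 MB = 1280 MB; used 1048 MB; unused 232 MB.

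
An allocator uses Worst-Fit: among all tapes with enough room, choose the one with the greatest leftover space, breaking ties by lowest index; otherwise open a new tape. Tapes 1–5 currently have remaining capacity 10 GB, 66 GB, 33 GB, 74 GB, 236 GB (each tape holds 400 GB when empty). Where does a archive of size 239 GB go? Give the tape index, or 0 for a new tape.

No tape has ≥ 239 GB free, so a new tape is opened.

0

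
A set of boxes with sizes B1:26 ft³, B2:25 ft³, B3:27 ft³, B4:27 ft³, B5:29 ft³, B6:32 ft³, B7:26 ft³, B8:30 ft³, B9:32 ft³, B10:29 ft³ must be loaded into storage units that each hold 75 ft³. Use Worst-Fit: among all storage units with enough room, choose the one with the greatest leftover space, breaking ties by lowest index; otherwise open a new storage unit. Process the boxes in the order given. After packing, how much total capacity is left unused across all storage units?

Put B1 (26 ft³) in storage unit 1; 49 ft³ remain.
Put B2 (25 ft³) in storage unit 1; 24 ft³ remain.
Put B3 (27 ft³) in storage unit 2; 48 ft³ remain.
Put B4 (27 ft³) in storage unit 2; 21 ft³ remain.
Put B5 (29 ft³) in storage unit 3; 46 ft³ remain.
Put B6 (32 ft³) in storage unit 3; 14 ft³ remain.
Put B7 (26 ft³) in storage unit 4; 49 ft³ remain.
Put B8 (30 ft³) in storage unit 4; 19 ft³ remain.
Put B9 (32 ft³) in storage unit 5; 43 ft³ remain.
Put B10 (29 ft³) in storage unit 5; 14 ft³ remain.
5 storage units × 75 ft³ = 375 ft³; used 283 ft³; unused 92 ft³.

92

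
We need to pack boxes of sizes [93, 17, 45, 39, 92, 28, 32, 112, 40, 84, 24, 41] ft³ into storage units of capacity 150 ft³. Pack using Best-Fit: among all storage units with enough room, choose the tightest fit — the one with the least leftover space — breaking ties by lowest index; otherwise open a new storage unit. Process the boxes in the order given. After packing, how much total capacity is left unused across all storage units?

93 ft³ → storage unit 1 (remaining 57 ft³)
17 ft³ → storage unit 1 (remaining 40 ft³)
45 ft³ → storage unit 2 (remaining 105 ft³)
39 ft³ → storage unit 1 (remaining 1 ft³)
92 ft³ → storage unit 2 (remaining 13 ft³)
28 ft³ → storage unit 3 (remaining 122 ft³)
32 ft³ → storage unit 3 (remaining 90 ft³)
112 ft³ → storage unit 4 (remaining 38 ft³)
40 ft³ → storage unit 3 (remaining 50 ft³)
84 ft³ → storage unit 5 (remaining 66 ft³)
24 ft³ → storage unit 4 (remaining 14 ft³)
41 ft³ → storage unit 3 (remaining 9 ft³)
5 storage units × 150 ft³ = 750 ft³; used 647 ft³; unused 103 ft³.

103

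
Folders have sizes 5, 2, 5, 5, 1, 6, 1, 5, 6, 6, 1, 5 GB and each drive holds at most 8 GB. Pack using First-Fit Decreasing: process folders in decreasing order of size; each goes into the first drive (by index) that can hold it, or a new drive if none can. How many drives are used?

Sorted descending: 6, 6, 6, 5, 5, 5, 5, 5, 2, 1, 1, 1.
drive 1: place 6 GB, 2 GB left
drive 2: place 6 GB, 2 GB left
drive 3: place 6 GB, 2 GB left
drive 4: place 5 GB, 3 GB left
drive 5: place 5 GB, 3 GB left
drive 6: place 5 GB, 3 GB left
drive 7: place 5 GB, 3 GB left
drive 8: place 5 GB, 3 GB left
drive 1: place 2 GB, 0 GB left
drive 2: place 1 GB, 1 GB left
drive 2: place 1 GB, 0 GB left
drive 3: place 1 GB, 1 GB left
Final drives: [6,2] [6,1,1] [6,1] [5] [5] [5] [5] [5].

8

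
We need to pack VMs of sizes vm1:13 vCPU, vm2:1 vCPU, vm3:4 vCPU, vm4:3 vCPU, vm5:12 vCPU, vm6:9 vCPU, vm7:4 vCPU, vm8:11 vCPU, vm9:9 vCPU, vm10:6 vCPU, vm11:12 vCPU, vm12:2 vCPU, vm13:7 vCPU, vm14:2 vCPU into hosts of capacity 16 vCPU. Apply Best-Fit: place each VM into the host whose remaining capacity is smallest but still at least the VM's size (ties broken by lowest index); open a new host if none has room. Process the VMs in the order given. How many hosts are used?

host 1: place vm1 (13 vCPU), 3 vCPU left
host 1: place vm2 (1 vCPU), 2 vCPU left
host 2: place vm3 (4 vCPU), 12 vCPU left
host 2: place vm4 (3 vCPU), 9 vCPU left
host 3: place vm5 (12 vCPU), 4 vCPU left
host 2: place vm6 (9 vCPU), 0 vCPU left
host 3: place vm7 (4 vCPU), 0 vCPU left
host 4: place vm8 (11 vCPU), 5 vCPU left
host 5: place vm9 (9 vCPU), 7 vCPU left
host 5: place vm10 (6 vCPU), 1 vCPU left
host 6: place vm11 (12 vCPU), 4 vCPU left
host 1: place vm12 (2 vCPU), 0 vCPU left
host 7: place vm13 (7 vCPU), 9 vCPU left
host 6: place vm14 (2 vCPU), 2 vCPU left
Final hosts: [13,1,2] [4,3,9] [12,4] [11] [9,6] [12,2] [7].

7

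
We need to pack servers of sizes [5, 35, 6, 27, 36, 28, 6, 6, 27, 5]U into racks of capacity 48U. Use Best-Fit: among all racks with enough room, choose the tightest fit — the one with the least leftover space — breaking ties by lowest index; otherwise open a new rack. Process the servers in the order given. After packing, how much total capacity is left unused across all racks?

Put 5U in rack 1; 43U remain.
Put 35U in rack 1; 8U remain.
Put 6U in rack 1; 2U remain.
Put 27U in rack 2; 21U remain.
Put 36U in rack 3; 12U remain.
Put 28U in rack 4; 20U remain.
Put 6U in rack 3; 6U remain.
Put 6U in rack 3; 0U remain.
Put 27U in rack 5; 21U remain.
Put 5U in rack 4; 15U remain.
5 racks × 48U = 240U; used 181U; unused 59U.

59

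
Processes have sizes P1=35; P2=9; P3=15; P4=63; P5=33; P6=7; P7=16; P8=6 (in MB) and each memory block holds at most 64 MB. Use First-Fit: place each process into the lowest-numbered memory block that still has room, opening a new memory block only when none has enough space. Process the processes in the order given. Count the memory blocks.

3

memory block 1: place P1 (35 MB), 29 MB left
memory block 1: place P2 (9 MB), 20 MB left
memory block 1: place P3 (15 MB), 5 MB left
memory block 2: place P4 (63 MB), 1 MB left
memory block 3: place P5 (33 MB), 31 MB left
memory block 3: place P6 (7 MB), 24 MB left
memory block 3: place P7 (16 MB), 8 MB left
memory block 3: place P8 (6 MB), 2 MB left
Final memory blocks: [35,9,15] [63] [33,7,16,6].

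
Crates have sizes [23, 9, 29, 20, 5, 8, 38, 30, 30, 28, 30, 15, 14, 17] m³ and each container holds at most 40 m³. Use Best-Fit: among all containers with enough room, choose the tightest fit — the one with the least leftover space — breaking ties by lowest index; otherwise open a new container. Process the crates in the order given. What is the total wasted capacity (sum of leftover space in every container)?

23 m³ → container 1 (remaining 17 m³)
9 m³ → container 1 (remaining 8 m³)
29 m³ → container 2 (remaining 11 m³)
20 m³ → container 3 (remaining 20 m³)
5 m³ → container 1 (remaining 3 m³)
8 m³ → container 2 (remaining 3 m³)
38 m³ → container 4 (remaining 2 m³)
30 m³ → container 5 (remaining 10 m³)
30 m³ → container 6 (remaining 10 m³)
28 m³ → container 7 (remaining 12 m³)
30 m³ → container 8 (remaining 10 m³)
15 m³ → container 3 (remaining 5 m³)
14 m³ → container 9 (remaining 26 m³)
17 m³ → container 9 (remaining 9 m³)
9 containers × 40 m³ = 360 m³; used 296 m³; unused 64 m³.

64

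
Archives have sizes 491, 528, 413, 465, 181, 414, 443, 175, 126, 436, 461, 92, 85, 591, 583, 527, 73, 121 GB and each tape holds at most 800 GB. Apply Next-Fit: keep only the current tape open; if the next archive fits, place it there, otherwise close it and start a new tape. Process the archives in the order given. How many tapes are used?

11

tape 1: place 491 GB, 309 GB left
tape 2: place 528 GB, 272 GB left
tape 3: place 413 GB, 387 GB left
tape 4: place 465 GB, 335 GB left
tape 4: place 181 GB, 154 GB left
tape 5: place 414 GB, 386 GB left
tape 6: place 443 GB, 357 GB left
tape 6: place 175 GB, 182 GB left
tape 6: place 126 GB, 56 GB left
tape 7: place 436 GB, 364 GB left
tape 8: place 461 GB, 339 GB left
tape 8: place 92 GB, 247 GB left
tape 8: place 85 GB, 162 GB left
tape 9: place 591 GB, 209 GB left
tape 10: place 583 GB, 217 GB left
tape 11: place 527 GB, 273 GB left
tape 11: place 73 GB, 200 GB left
tape 11: place 121 GB, 79 GB left
Final tapes: [491] [528] [413] [465,181] [414] [443,175,126] [436] [461,92,85] [591] [583] [527,73,121].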